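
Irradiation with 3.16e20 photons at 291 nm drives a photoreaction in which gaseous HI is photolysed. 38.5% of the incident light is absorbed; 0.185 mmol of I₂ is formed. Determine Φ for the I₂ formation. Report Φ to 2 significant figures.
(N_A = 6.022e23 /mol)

Φ = 0.92

Product: 0.185 mmol = 1.85e-4 mol.
Moles of photons: 3.16e20 / 6.022e23 = 5.247e-4 mol.
Photons absorbed: 0.385 × 5.247e-4 = 2.020e-4 mol.
Φ = 1.85e-4 mol / 2.020e-4 mol photons = 0.92.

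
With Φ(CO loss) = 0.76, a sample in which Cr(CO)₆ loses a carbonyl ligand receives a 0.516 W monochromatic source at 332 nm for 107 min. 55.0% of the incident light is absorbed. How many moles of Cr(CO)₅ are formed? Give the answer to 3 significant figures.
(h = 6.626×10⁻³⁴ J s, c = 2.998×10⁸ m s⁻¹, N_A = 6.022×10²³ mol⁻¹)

Photon energy at 332 nm: hc/λ = (6.626×10⁻³⁴)(2.998×10⁸)/(332×10⁻⁹) = 5.983×10⁻¹⁹ J.
Energy delivered: (0.516 W)(6420 s) = 3313 J.
Photons incident: 3313 / 5.983×10⁻¹⁹ = 5.537×10²¹, i.e. 5.537×10²¹/6.022×10²³ = 0.009195 mol.
Photons absorbed: 0.550 × 0.009195 = 0.005057 mol.
Product: Φ × n_abs = 0.76 × 0.005057 = 0.003843 mol.

0.00384 mol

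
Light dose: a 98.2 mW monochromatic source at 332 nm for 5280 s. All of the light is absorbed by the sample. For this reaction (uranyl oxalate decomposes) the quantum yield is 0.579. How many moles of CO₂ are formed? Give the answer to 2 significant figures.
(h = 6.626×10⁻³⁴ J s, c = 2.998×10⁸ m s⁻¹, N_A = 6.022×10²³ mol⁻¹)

Photon energy at 332 nm: hc/λ = (6.626×10⁻³⁴)(2.998×10⁸)/(332×10⁻⁹) = 5.983×10⁻¹⁹ J.
Energy delivered: (98.2 mW)(5280 s) = 518.5 J.
Photons incident: 518.5 / 5.983×10⁻¹⁹ = 8.666×10²⁰, i.e. 8.666×10²⁰/6.022×10²³ = 0.001439 mol.
Product: Φ × n_abs = 0.579 × 0.001439 = 8.332×10⁻⁴ mol.

8.3×10⁻⁴ mol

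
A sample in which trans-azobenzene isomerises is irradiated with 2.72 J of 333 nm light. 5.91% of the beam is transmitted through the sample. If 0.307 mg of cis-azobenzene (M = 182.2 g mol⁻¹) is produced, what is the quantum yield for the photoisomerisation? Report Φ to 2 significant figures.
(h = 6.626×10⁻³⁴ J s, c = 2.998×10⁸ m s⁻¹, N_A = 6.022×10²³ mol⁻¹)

Product: 0.307 mg / 182.2 g mol⁻¹ = 1.685×10⁻⁶ mol.
Photon energy at 333 nm: hc/λ = (6.626×10⁻³⁴)(2.998×10⁸)/(333×10⁻⁹) = 5.965×10⁻¹⁹ J.
Photons incident: 2.72 / 5.965×10⁻¹⁹ = 4.560×10¹⁸, i.e. 4.560×10¹⁸/6.022×10²³ = 7.572×10⁻⁶ mol.
Fraction absorbed: 1 − 5.91/100 = 0.9409.
Photons absorbed: 0.9409 × 7.572×10⁻⁶ = 7.124×10⁻⁶ mol.
Φ = 1.685×10⁻⁶ mol / 7.124×10⁻⁶ mol photons = 0.24.

Φ = 0.24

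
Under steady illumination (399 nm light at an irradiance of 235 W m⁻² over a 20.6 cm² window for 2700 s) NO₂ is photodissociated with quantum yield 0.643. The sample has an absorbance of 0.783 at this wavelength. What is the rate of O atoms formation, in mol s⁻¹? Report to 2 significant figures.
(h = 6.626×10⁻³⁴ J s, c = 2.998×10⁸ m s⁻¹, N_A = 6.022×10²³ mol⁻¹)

8.7×10⁻⁷ mol s⁻¹

Photon energy at 399 nm: hc/λ = (6.626×10⁻³⁴)(2.998×10⁸)/(399×10⁻⁹) = 4.979×10⁻¹⁹ J.
Energy delivered: (235 W m⁻²)(20.6×10⁻⁴ m²)(2700 s) = 1307 J.
Photons incident: 1307 / 4.979×10⁻¹⁹ = 2.625×10²¹, i.e. 2.625×10²¹/6.022×10²³ = 0.004359 mol.
Fraction absorbed: 1 − 10^(−0.783) = 0.8352.
Photons absorbed: 0.8352 × 0.004359 = 0.003641 mol.
Product formed: 0.643 × 0.003641 = 0.002341 mol.
Rate: 0.002341 / 2700 s = 8.7×10⁻⁷ mol s⁻¹.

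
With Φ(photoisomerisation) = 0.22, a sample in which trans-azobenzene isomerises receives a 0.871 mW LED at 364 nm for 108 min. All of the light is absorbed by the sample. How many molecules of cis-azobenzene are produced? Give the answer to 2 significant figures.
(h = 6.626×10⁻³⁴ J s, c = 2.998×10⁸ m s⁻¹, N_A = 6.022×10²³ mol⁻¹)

Photon energy at 364 nm: hc/λ = (6.626×10⁻³⁴)(2.998×10⁸)/(364×10⁻⁹) = 5.457×10⁻¹⁹ J.
Energy delivered: (0.871 mW)(6480 s) = 5.644 J.
Photons incident: 5.644 / 5.457×10⁻¹⁹ = 1.034×10¹⁹, i.e. 1.034×10¹⁹/6.022×10²³ = 1.717×10⁻⁵ mol.
Product: Φ × n_abs = 0.22 × 1.717×10⁻⁵ = 3.777×10⁻⁶ mol.
As a count: 3.777×10⁻⁶ × 6.022×10²³ = 2.3×10¹⁸.

2.3×10¹⁸ molecules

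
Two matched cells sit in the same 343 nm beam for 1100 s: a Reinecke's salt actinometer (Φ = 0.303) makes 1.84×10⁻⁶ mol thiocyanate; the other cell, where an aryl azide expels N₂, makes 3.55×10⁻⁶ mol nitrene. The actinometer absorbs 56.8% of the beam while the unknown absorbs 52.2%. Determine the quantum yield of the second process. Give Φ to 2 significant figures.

Φ = 0.64

Photons absorbed by the actinometer: 1.84×10⁻⁶ / 0.303 = 6.073×10⁻⁶ mol.
Incident flux: 6.073×10⁻⁶ / 0.568 = 1.069×10⁻⁵ einstein.
Absorbed by unknown: 0.522 × 1.069×10⁻⁵ = 5.580×10⁻⁶ mol.
Φ(unknown) = 3.55×10⁻⁶ / 5.580×10⁻⁶ = 0.64.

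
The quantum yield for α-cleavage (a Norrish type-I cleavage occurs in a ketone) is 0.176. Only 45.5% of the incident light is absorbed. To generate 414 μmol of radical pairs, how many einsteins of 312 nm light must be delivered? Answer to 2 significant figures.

0.0052 einstein

Product: 414 μmol = 4.14e-4 mol.
Photons that must be absorbed: 4.14e-4 / 0.176 = 0.002352 mol.
Incident photons needed: 0.002352 / 0.455 = 0.005169 mol.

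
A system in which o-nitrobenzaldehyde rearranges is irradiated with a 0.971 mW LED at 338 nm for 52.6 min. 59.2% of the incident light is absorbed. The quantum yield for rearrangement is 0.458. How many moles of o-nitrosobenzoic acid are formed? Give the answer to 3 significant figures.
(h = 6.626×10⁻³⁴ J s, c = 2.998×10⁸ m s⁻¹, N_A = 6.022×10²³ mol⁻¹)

Photon energy at 338 nm: hc/λ = (6.626×10⁻³⁴)(2.998×10⁸)/(338×10⁻⁹) = 5.877×10⁻¹⁹ J.
Energy delivered: (0.971 mW)(3156 s) = 3.064 J.
Photons incident: 3.064 / 5.877×10⁻¹⁹ = 5.214×10¹⁸, i.e. 5.214×10¹⁸/6.022×10²³ = 8.658×10⁻⁶ mol.
Photons absorbed: 0.592 × 8.658×10⁻⁶ = 5.126×10⁻⁶ mol.
Product: Φ × n_abs = 0.458 × 5.126×10⁻⁶ = 2.348×10⁻⁶ mol.

2.35×10⁻⁶ mol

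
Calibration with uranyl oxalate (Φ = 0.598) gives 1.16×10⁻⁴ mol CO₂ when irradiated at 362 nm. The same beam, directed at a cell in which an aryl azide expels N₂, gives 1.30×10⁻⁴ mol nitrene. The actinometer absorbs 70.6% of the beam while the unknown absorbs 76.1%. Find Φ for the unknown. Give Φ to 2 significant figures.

Φ = 0.62

Photons absorbed by the actinometer: 1.16×10⁻⁴ / 0.598 = 1.940×10⁻⁴ mol.
Incident flux: 1.940×10⁻⁴ / 0.706 = 2.748×10⁻⁴ einstein.
Absorbed by unknown: 0.761 × 2.748×10⁻⁴ = 2.091×10⁻⁴ mol.
Φ(unknown) = 1.30×10⁻⁴ / 2.091×10⁻⁴ = 0.62.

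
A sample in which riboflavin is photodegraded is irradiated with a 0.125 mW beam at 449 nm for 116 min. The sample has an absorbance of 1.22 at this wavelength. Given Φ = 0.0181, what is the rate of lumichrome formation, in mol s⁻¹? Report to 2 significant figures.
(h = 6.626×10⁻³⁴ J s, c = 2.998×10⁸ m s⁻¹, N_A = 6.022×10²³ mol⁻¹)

8.0×10⁻¹² mol s⁻¹

Photon energy at 449 nm: hc/λ = (6.626×10⁻³⁴)(2.998×10⁸)/(449×10⁻⁹) = 4.424×10⁻¹⁹ J.
Energy delivered: (0.125 mW)(6960 s) = 0.8700 J.
Photons incident: 0.8700 / 4.424×10⁻¹⁹ = 1.967×10¹⁸, i.e. 1.967×10¹⁸/6.022×10²³ = 3.266×10⁻⁶ mol.
Fraction absorbed: 1 − 10^(−1.22) = 0.9397.
Photons absorbed: 0.9397 × 3.266×10⁻⁶ = 3.069×10⁻⁶ mol.
Product formed: 0.0181 × 3.069×10⁻⁶ = 5.555×10⁻⁸ mol.
Rate: 5.555×10⁻⁸ / 6960 s = 8.0×10⁻¹² mol s⁻¹.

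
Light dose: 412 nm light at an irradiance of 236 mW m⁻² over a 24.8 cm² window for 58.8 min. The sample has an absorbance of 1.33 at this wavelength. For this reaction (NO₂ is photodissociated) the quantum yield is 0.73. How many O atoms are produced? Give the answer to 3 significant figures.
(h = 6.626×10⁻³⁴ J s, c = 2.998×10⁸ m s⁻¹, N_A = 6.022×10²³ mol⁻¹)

2.98×10¹⁸ atoms

Photon energy at 412 nm: hc/λ = (6.626×10⁻³⁴)(2.998×10⁸)/(412×10⁻⁹) = 4.822×10⁻¹⁹ J.
Energy delivered: (236 mW m⁻²)(24.8×10⁻⁴ m²)(3528 s) = 2.065 J.
Photons incident: 2.065 / 4.822×10⁻¹⁹ = 4.282×10¹⁸, i.e. 4.282×10¹⁸/6.022×10²³ = 7.111×10⁻⁶ mol.
Fraction absorbed: 1 − 10^(−1.33) = 0.9532.
Photons absorbed: 0.9532 × 7.111×10⁻⁶ = 6.778×10⁻⁶ mol.
Product: Φ × n_abs = 0.73 × 6.778×10⁻⁶ = 4.948×10⁻⁶ mol.
As a count: 4.948×10⁻⁶ × 6.022×10²³ = 2.98×10¹⁸.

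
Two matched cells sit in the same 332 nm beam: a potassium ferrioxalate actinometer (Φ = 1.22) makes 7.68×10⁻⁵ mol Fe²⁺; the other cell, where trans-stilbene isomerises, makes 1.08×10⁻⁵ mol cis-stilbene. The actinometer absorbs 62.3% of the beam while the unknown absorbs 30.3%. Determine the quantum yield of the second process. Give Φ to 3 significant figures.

Photons absorbed by the actinometer: 7.68×10⁻⁵ / 1.22 = 6.295×10⁻⁵ mol.
Incident flux: 6.295×10⁻⁵ / 0.623 = 1.010×10⁻⁴ einstein.
Absorbed by unknown: 0.303 × 1.010×10⁻⁴ = 3.060×10⁻⁵ mol.
Φ(unknown) = 1.08×10⁻⁵ / 3.060×10⁻⁵ = 0.353.

Φ = 0.353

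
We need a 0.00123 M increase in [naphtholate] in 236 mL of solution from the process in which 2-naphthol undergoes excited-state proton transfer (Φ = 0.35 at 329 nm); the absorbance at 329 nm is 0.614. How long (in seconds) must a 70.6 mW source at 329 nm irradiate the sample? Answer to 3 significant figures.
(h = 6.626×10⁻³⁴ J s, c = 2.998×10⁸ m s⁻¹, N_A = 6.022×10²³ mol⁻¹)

t ≈ 5640 s

Product: (0.00123 M)(0.236 L) = 2.903×10⁻⁴ mol.
Photons that must be absorbed: 2.903×10⁻⁴ / 0.35 = 8.294×10⁻⁴ mol.
Fraction absorbed: 1 − 10^(−0.614) = 0.7568.
Incident photons needed: 8.294×10⁻⁴ / 0.7568 = 0.001096 mol.
Photon energy: hc/λ = 6.038×10⁻¹⁹ J; per mole, 3.636×10⁵ J mol⁻¹.
Energy required: 0.001096 × 3.636×10⁵ = 398.5 J.
Time: 398.5 J / 0.0706 W = 5640 s.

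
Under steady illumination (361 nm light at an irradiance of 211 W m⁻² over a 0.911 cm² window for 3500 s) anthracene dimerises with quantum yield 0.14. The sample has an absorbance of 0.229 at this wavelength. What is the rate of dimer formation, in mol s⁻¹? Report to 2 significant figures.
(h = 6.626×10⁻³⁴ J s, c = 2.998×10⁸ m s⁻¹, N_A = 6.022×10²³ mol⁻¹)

Photon energy at 361 nm: hc/λ = (6.626×10⁻³⁴)(2.998×10⁸)/(361×10⁻⁹) = 5.503×10⁻¹⁹ J.
Energy delivered: (211 W m⁻²)(0.911×10⁻⁴ m²)(3500 s) = 67.28 J.
Photons incident: 67.28 / 5.503×10⁻¹⁹ = 1.223×10²⁰, i.e. 1.223×10²⁰/6.022×10²³ = 2.031×10⁻⁴ mol.
Fraction absorbed: 1 − 10^(−0.229) = 0.4098.
Photons absorbed: 0.4098 × 2.031×10⁻⁴ = 8.323×10⁻⁵ mol.
Product formed: 0.14 × 8.323×10⁻⁵ = 1.165×10⁻⁵ mol.
Rate: 1.165×10⁻⁵ / 3500 s = 3.3×10⁻⁹ mol s⁻¹.

3.3×10⁻⁹ mol s⁻¹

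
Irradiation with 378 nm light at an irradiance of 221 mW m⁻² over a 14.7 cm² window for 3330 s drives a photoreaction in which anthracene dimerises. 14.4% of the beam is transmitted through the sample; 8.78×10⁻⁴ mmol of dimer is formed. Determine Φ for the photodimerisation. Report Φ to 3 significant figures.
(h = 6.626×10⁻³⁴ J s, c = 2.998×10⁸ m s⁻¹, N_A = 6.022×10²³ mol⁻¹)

Φ = 0.300

Product: 8.78×10⁻⁴ mmol = 8.78×10⁻⁷ mol.
Photon energy at 378 nm: hc/λ = (6.626×10⁻³⁴)(2.998×10⁸)/(378×10⁻⁹) = 5.255×10⁻¹⁹ J.
Energy delivered: (221 mW m⁻²)(14.7×10⁻⁴ m²)(3330 s) = 1.082 J.
Photons incident: 1.082 / 5.255×10⁻¹⁹ = 2.059×10¹⁸, i.e. 2.059×10¹⁸/6.022×10²³ = 3.419×10⁻⁶ mol.
Fraction absorbed: 1 − 14.4/100 = 0.8560.
Photons absorbed: 0.8560 × 3.419×10⁻⁶ = 2.927×10⁻⁶ mol.
Φ = 8.78×10⁻⁷ mol / 2.927×10⁻⁶ mol photons = 0.300.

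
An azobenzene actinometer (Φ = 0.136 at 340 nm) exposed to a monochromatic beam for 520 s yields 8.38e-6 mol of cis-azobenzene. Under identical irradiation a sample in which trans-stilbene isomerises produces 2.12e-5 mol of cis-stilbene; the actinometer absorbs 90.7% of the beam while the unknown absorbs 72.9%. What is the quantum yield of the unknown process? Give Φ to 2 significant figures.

Photons absorbed by the actinometer: 8.38e-6 / 0.136 = 6.162e-5 mol.
Incident flux: 6.162e-5 / 0.907 = 6.794e-5 einstein.
Absorbed by unknown: 0.729 × 6.794e-5 = 4.953e-5 mol.
Φ(unknown) = 2.12e-5 / 4.953e-5 = 0.43.

Φ = 0.43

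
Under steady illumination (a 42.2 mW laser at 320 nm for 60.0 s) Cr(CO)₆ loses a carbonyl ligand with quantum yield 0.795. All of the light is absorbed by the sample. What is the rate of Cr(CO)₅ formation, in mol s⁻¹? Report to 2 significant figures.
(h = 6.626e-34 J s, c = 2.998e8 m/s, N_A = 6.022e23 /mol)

9.0e-8 mol s⁻¹

Photon energy at 320 nm: hc/λ = (6.626e-34)(2.998e8)/(320e-9) = 6.208e-19 J.
Energy delivered: (42.2 mW)(60 s) = 2.532 J.
Photons incident: 2.532 / 6.208e-19 = 4.079e18, i.e. 4.079e18/6.022e23 = 6.773e-6 mol.
Product formed: 0.795 × 6.773e-6 = 5.385e-6 mol.
Rate: 5.385e-6 / 60 s = 9.0e-8 mol s⁻¹.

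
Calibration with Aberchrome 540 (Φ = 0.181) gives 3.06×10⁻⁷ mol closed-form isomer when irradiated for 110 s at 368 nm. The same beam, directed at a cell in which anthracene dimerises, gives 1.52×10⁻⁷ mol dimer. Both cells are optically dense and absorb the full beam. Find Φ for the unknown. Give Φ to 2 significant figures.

Photons absorbed by the actinometer: 3.06×10⁻⁷ / 0.181 = 1.691×10⁻⁶ mol.
Φ(unknown) = 1.52×10⁻⁷ / 1.691×10⁻⁶ = 0.090.

Φ = 0.090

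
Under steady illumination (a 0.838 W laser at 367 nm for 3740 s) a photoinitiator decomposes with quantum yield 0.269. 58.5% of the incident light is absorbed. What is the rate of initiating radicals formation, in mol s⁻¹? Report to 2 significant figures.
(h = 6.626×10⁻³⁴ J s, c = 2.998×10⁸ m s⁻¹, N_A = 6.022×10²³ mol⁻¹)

4.0×10⁻⁷ mol s⁻¹

Photon energy at 367 nm: hc/λ = (6.626×10⁻³⁴)(2.998×10⁸)/(367×10⁻⁹) = 5.413×10⁻¹⁹ J.
Energy delivered: (0.838 W)(3740 s) = 3134 J.
Photons incident: 3134 / 5.413×10⁻¹⁹ = 5.790×10²¹, i.e. 5.790×10²¹/6.022×10²³ = 0.009615 mol.
Photons absorbed: 0.585 × 0.009615 = 0.005625 mol.
Product formed: 0.269 × 0.005625 = 0.001513 mol.
Rate: 0.001513 / 3740 s = 4.0×10⁻⁷ mol s⁻¹.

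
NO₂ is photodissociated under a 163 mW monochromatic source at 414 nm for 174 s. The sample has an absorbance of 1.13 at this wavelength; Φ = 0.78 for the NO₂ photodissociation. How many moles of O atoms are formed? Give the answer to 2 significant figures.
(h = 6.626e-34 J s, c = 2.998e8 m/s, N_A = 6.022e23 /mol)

7.1e-5 mol

Photon energy at 414 nm: hc/λ = (6.626e-34)(2.998e8)/(414e-9) = 4.798e-19 J.
Energy delivered: (163 mW)(174 s) = 28.36 J.
Photons incident: 28.36 / 4.798e-19 = 5.911e19, i.e. 5.911e19/6.022e23 = 9.816e-5 mol.
Fraction absorbed: 1 − 10^(−1.13) = 0.9259.
Photons absorbed: 0.9259 × 9.816e-5 = 9.089e-5 mol.
Product: Φ × n_abs = 0.78 × 9.089e-5 = 7.089e-5 mol.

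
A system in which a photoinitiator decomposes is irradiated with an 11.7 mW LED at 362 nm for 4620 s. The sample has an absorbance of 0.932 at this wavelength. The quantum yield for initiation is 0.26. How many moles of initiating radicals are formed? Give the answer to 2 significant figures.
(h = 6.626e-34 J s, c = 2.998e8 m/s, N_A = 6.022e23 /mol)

Photon energy at 362 nm: hc/λ = (6.626e-34)(2.998e8)/(362e-9) = 5.487e-19 J.
Energy delivered: (11.7 mW)(4620 s) = 54.05 J.
Photons incident: 54.05 / 5.487e-19 = 9.851e19, i.e. 9.851e19/6.022e23 = 1.636e-4 mol.
Fraction absorbed: 1 − 10^(−0.932) = 0.8831.
Photons absorbed: 0.8831 × 1.636e-4 = 1.445e-4 mol.
Product: Φ × n_abs = 0.26 × 1.445e-4 = 3.757e-5 mol.

3.8e-5 mol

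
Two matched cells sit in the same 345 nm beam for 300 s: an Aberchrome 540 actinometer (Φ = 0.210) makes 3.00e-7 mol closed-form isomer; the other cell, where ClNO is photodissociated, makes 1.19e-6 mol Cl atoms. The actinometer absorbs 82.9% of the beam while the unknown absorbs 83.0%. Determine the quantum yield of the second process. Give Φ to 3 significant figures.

Φ = 0.832

Photons absorbed by the actinometer: 3.00e-7 / 0.210 = 1.429e-6 mol.
Incident flux: 1.429e-6 / 0.829 = 1.724e-6 einstein.
Absorbed by unknown: 0.830 × 1.724e-6 = 1.431e-6 mol.
Φ(unknown) = 1.19e-6 / 1.431e-6 = 0.832.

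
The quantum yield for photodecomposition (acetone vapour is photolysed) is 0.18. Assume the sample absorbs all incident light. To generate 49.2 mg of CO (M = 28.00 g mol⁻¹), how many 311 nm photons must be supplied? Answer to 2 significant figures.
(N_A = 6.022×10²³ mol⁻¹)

5.9×10²¹ photons

Product: 49.2 mg / 28.00 g mol⁻¹ = 0.001757 mol.
Photons that must be absorbed: 0.001757 / 0.18 = 0.009761 mol.
Photon count: 0.009761 × 6.022×10²³ = 5.9×10²¹.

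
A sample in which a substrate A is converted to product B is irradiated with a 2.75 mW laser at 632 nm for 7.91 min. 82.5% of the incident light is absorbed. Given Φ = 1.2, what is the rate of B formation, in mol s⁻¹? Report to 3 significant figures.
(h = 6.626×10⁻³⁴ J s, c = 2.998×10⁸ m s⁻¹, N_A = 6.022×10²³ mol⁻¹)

1.44×10⁻⁸ mol s⁻¹

Photon energy at 632 nm: hc/λ = (6.626×10⁻³⁴)(2.998×10⁸)/(632×10⁻⁹) = 3.143×10⁻¹⁹ J.
Energy delivered: (2.75 mW)(474.6 s) = 1.305 J.
Photons incident: 1.305 / 3.143×10⁻¹⁹ = 4.152×10¹⁸, i.e. 4.152×10¹⁸/6.022×10²³ = 6.895×10⁻⁶ mol.
Photons absorbed: 0.825 × 6.895×10⁻⁶ = 5.688×10⁻⁶ mol.
Product formed: 1.2 × 5.688×10⁻⁶ = 6.826×10⁻⁶ mol.
Rate: 6.826×10⁻⁶ / 474.6 s = 1.44×10⁻⁸ mol s⁻¹.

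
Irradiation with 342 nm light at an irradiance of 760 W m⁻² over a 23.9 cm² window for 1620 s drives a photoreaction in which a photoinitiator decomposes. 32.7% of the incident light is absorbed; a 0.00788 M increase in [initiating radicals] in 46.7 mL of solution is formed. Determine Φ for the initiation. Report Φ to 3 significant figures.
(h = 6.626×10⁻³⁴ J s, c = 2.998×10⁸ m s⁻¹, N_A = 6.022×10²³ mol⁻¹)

Product: (0.00788 M)(0.0467 L) = 3.680×10⁻⁴ mol.
Photon energy at 342 nm: hc/λ = (6.626×10⁻³⁴)(2.998×10⁸)/(342×10⁻⁹) = 5.808×10⁻¹⁹ J.
Energy delivered: (760 W m⁻²)(23.9×10⁻⁴ m²)(1620 s) = 2943 J.
Photons incident: 2943 / 5.808×10⁻¹⁹ = 5.067×10²¹, i.e. 5.067×10²¹/6.022×10²³ = 0.008414 mol.
Photons absorbed: 0.327 × 0.008414 = 0.002751 mol.
Φ = 3.680×10⁻⁴ mol / 0.002751 mol photons = 0.134.

Φ = 0.134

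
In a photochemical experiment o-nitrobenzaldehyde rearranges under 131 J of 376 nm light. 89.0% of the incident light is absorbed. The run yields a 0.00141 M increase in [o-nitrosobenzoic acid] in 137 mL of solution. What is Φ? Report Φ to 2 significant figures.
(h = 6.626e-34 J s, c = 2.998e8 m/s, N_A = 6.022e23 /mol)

Φ = 0.53

Product: (0.00141 M)(0.137 L) = 1.932e-4 mol.
Photon energy at 376 nm: hc/λ = (6.626e-34)(2.998e8)/(376e-9) = 5.283e-19 J.
Photons incident: 131 / 5.283e-19 = 2.480e20, i.e. 2.480e20/6.022e23 = 4.118e-4 mol.
Photons absorbed: 0.890 × 4.118e-4 = 3.665e-4 mol.
Φ = 1.932e-4 mol / 3.665e-4 mol photons = 0.53.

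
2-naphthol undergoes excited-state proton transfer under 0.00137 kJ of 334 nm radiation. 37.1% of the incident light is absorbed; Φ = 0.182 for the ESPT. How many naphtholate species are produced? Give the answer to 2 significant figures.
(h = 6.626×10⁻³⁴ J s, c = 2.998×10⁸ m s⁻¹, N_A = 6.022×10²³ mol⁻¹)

1.6×10¹⁷ species

Photon energy at 334 nm: hc/λ = (6.626×10⁻³⁴)(2.998×10⁸)/(334×10⁻⁹) = 5.948×10⁻¹⁹ J.
Incident energy: 0.00137 kJ = 1.37 J.
Photons incident: 1.37 / 5.948×10⁻¹⁹ = 2.303×10¹⁸, i.e. 2.303×10¹⁸/6.022×10²³ = 3.824×10⁻⁶ mol.
Photons absorbed: 0.371 × 3.824×10⁻⁶ = 1.419×10⁻⁶ mol.
Product: Φ × n_abs = 0.182 × 1.419×10⁻⁶ = 2.583×10⁻⁷ mol.
As a count: 2.583×10⁻⁷ × 6.022×10²³ = 1.6×10¹⁷.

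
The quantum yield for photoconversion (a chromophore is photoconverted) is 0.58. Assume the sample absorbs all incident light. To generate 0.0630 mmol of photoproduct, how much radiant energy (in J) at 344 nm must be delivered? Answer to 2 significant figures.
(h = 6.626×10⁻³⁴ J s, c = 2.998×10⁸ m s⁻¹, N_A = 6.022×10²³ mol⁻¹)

Product: 0.0630 mmol = 6.30×10⁻⁵ mol.
Photons that must be absorbed: 6.30×10⁻⁵ / 0.58 = 1.086×10⁻⁴ mol.
Photon energy: hc/λ = 5.775×10⁻¹⁹ J; per mole, 3.478×10⁵ J mol⁻¹.
Energy required: 1.086×10⁻⁴ × 3.478×10⁵ = 38 J.

38 J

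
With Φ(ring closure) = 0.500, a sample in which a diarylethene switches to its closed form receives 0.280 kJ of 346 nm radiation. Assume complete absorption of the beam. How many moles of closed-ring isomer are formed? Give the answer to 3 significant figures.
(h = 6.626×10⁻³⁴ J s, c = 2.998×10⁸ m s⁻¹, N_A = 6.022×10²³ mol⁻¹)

4.05×10⁻⁴ mol

Photon energy at 346 nm: hc/λ = (6.626×10⁻³⁴)(2.998×10⁸)/(346×10⁻⁹) = 5.741×10⁻¹⁹ J.
Incident energy: 0.280 kJ = 280 J.
Photons incident: 280 / 5.741×10⁻¹⁹ = 4.877×10²⁰, i.e. 4.877×10²⁰/6.022×10²³ = 8.099×10⁻⁴ mol.
Product: Φ × n_abs = 0.500 × 8.099×10⁻⁴ = 4.050×10⁻⁴ mol.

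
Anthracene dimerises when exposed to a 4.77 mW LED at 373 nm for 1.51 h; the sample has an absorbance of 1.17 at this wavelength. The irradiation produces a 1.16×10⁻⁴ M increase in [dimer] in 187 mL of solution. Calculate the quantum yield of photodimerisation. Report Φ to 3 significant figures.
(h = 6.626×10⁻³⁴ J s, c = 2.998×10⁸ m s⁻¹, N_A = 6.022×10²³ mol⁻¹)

Φ = 0.288

Product: (1.16×10⁻⁴ M)(0.187 L) = 2.169×10⁻⁵ mol.
Photon energy at 373 nm: hc/λ = (6.626×10⁻³⁴)(2.998×10⁸)/(373×10⁻⁹) = 5.326×10⁻¹⁹ J.
Energy delivered: (4.77 mW)(5436 s) = 25.93 J.
Photons incident: 25.93 / 5.326×10⁻¹⁹ = 4.869×10¹⁹, i.e. 4.869×10¹⁹/6.022×10²³ = 8.085×10⁻⁵ mol.
Fraction absorbed: 1 − 10^(−1.17) = 0.9324.
Photons absorbed: 0.9324 × 8.085×10⁻⁵ = 7.538×10⁻⁵ mol.
Φ = 2.169×10⁻⁵ mol / 7.538×10⁻⁵ mol photons = 0.288.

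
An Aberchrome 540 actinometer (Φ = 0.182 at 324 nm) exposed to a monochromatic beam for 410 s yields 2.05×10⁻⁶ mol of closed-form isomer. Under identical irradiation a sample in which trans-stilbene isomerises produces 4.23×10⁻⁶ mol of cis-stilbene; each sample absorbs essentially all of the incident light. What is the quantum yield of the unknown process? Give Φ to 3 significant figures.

Φ = 0.376

Photons absorbed by the actinometer: 2.05×10⁻⁶ / 0.182 = 1.126×10⁻⁵ mol.
Φ(unknown) = 4.23×10⁻⁶ / 1.126×10⁻⁵ = 0.376.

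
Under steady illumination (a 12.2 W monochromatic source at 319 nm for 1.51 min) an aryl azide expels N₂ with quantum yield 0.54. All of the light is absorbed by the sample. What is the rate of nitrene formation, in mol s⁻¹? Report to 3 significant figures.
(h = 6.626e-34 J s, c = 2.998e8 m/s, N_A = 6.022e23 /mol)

Photon energy at 319 nm: hc/λ = (6.626e-34)(2.998e8)/(319e-9) = 6.227e-19 J.
Energy delivered: (12.2 W)(90.6 s) = 1105 J.
Photons incident: 1105 / 6.227e-19 = 1.775e21, i.e. 1.775e21/6.022e23 = 0.002948 mol.
Product formed: 0.54 × 0.002948 = 0.001592 mol.
Rate: 0.001592 / 90.6 s = 1.76e-5 mol s⁻¹.

1.76e-5 mol s⁻¹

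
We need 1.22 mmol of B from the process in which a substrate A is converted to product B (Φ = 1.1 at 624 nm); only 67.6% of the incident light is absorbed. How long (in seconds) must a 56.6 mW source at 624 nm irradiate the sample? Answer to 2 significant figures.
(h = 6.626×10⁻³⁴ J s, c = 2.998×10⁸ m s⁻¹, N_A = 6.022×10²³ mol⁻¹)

t ≈ 5600 s

Product: 1.22 mmol = 0.00122 mol.
Photons that must be absorbed: 0.00122 / 1.1 = 0.001109 mol.
Incident photons needed: 0.001109 / 0.676 = 0.001641 mol.
Photon energy: hc/λ = 3.183×10⁻¹⁹ J; per mole, 1.917×10⁵ J mol⁻¹.
Energy required: 0.001641 × 1.917×10⁵ = 314.6 J.
Time: 314.6 J / 0.0566 W = 5600 s.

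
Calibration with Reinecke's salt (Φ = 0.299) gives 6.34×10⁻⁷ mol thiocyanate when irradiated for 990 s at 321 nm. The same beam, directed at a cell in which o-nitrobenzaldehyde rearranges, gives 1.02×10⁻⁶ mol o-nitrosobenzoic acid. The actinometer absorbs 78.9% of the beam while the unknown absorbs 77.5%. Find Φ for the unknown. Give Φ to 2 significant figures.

Photons absorbed by the actinometer: 6.34×10⁻⁷ / 0.299 = 2.120×10⁻⁶ mol.
Incident flux: 2.120×10⁻⁶ / 0.789 = 2.687×10⁻⁶ einstein.
Absorbed by unknown: 0.775 × 2.687×10⁻⁶ = 2.082×10⁻⁶ mol.
Φ(unknown) = 1.02×10⁻⁶ / 2.082×10⁻⁶ = 0.49.

Φ = 0.49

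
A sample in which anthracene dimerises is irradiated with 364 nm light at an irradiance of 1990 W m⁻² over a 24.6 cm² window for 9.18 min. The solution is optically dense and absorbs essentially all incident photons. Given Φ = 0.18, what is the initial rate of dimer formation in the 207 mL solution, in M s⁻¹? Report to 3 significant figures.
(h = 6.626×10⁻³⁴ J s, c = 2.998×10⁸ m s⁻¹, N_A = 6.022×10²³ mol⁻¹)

1.30×10⁻⁵ M s⁻¹

Photon energy at 364 nm: hc/λ = (6.626×10⁻³⁴)(2.998×10⁸)/(364×10⁻⁹) = 5.457×10⁻¹⁹ J.
Energy delivered: (1990 W m⁻²)(24.6×10⁻⁴ m²)(550.8 s) = 2696 J.
Photons incident: 2696 / 5.457×10⁻¹⁹ = 4.940×10²¹, i.e. 4.940×10²¹/6.022×10²³ = 0.008203 mol.
Product formed: 0.18 × 0.008203 = 0.001477 mol.
Rate: 0.001477 mol / (550.8 s × 0.207 L) = 1.30×10⁻⁵ M s⁻¹.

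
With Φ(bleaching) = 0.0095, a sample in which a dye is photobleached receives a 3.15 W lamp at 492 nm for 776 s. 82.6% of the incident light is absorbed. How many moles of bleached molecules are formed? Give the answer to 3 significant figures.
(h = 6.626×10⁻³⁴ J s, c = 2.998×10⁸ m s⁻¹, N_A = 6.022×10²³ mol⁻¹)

Photon energy at 492 nm: hc/λ = (6.626×10⁻³⁴)(2.998×10⁸)/(492×10⁻⁹) = 4.038×10⁻¹⁹ J.
Energy delivered: (3.15 W)(776 s) = 2444 J.
Photons incident: 2444 / 4.038×10⁻¹⁹ = 6.053×10²¹, i.e. 6.053×10²¹/6.022×10²³ = 0.01005 mol.
Photons absorbed: 0.826 × 0.01005 = 0.008301 mol.
Product: Φ × n_abs = 0.0095 × 0.008301 = 7.886×10⁻⁵ mol.

7.89×10⁻⁵ mol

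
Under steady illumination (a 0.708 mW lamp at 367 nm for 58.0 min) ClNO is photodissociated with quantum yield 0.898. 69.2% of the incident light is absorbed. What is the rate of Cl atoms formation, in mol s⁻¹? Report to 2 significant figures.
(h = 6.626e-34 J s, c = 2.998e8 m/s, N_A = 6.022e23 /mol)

1.3e-9 mol s⁻¹

Photon energy at 367 nm: hc/λ = (6.626e-34)(2.998e8)/(367e-9) = 5.413e-19 J.
Energy delivered: (0.708 mW)(3480 s) = 2.464 J.
Photons incident: 2.464 / 5.413e-19 = 4.552e18, i.e. 4.552e18/6.022e23 = 7.559e-6 mol.
Photons absorbed: 0.692 × 7.559e-6 = 5.231e-6 mol.
Product formed: 0.898 × 5.231e-6 = 4.697e-6 mol.
Rate: 4.697e-6 / 3480 s = 1.3e-9 mol s⁻¹.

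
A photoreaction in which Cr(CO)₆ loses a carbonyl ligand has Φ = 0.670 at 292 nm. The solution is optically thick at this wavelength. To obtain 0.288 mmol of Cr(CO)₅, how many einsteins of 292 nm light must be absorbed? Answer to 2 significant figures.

Product: 0.288 mmol = 2.88×10⁻⁴ mol.
Photons that must be absorbed: 2.88×10⁻⁴ / 0.670 = 4.299×10⁻⁴ mol.

4.3×10⁻⁴ einstein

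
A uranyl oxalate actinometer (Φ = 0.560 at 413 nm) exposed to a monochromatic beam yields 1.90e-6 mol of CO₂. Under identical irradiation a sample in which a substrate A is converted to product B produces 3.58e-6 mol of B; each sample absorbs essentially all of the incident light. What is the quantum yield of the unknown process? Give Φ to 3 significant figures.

Φ = 1.06

Photons absorbed by the actinometer: 1.90e-6 / 0.560 = 3.393e-6 mol.
Φ(unknown) = 3.58e-6 / 3.393e-6 = 1.06.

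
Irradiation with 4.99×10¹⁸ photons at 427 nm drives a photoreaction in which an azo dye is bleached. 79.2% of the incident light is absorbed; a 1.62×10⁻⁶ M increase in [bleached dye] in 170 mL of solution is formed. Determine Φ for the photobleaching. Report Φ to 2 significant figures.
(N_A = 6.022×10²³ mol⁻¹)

Product: (1.62×10⁻⁶ M)(0.17 L) = 2.754×10⁻⁷ mol.
Moles of photons: 4.99×10¹⁸ / 6.022×10²³ = 8.286×10⁻⁶ mol.
Photons absorbed: 0.792 × 8.286×10⁻⁶ = 6.563×10⁻⁶ mol.
Φ = 2.754×10⁻⁷ mol / 6.563×10⁻⁶ mol photons = 0.042.

Φ = 0.042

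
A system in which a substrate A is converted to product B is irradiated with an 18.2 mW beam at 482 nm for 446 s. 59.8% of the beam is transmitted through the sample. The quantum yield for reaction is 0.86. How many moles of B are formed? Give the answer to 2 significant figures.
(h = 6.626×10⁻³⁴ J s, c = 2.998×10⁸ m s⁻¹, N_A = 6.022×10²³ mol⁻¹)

Photon energy at 482 nm: hc/λ = (6.626×10⁻³⁴)(2.998×10⁸)/(482×10⁻⁹) = 4.121×10⁻¹⁹ J.
Energy delivered: (18.2 mW)(446 s) = 8.117 J.
Photons incident: 8.117 / 4.121×10⁻¹⁹ = 1.970×10¹⁹, i.e. 1.970×10¹⁹/6.022×10²³ = 3.271×10⁻⁵ mol.
Fraction absorbed: 1 − 59.8/100 = 0.4020.
Photons absorbed: 0.4020 × 3.271×10⁻⁵ = 1.315×10⁻⁵ mol.
Product: Φ × n_abs = 0.86 × 1.315×10⁻⁵ = 1.131×10⁻⁵ mol.

1.1×10⁻⁵ mol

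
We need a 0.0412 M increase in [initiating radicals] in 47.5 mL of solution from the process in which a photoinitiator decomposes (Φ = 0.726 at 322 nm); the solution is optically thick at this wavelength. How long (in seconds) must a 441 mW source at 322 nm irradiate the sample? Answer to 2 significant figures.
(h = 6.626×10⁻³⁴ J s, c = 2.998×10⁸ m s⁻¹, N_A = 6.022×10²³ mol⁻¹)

t ≈ 2300 s

Product: (0.0412 M)(0.0475 L) = 0.001957 mol.
Photons that must be absorbed: 0.001957 / 0.726 = 0.002696 mol.
Photon energy: hc/λ = 6.169×10⁻¹⁹ J; per mole, 3.715×10⁵ J mol⁻¹.
Energy required: 0.002696 × 3.715×10⁵ = 1002 J.
Time: 1002 J / 0.441 W = 2300 s.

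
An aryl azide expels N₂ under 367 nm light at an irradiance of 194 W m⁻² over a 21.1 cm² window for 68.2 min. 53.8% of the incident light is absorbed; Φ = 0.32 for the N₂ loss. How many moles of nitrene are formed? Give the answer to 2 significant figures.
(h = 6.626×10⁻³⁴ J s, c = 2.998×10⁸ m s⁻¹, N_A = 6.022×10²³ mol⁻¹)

8.8×10⁻⁴ mol

Photon energy at 367 nm: hc/λ = (6.626×10⁻³⁴)(2.998×10⁸)/(367×10⁻⁹) = 5.413×10⁻¹⁹ J.
Energy delivered: (194 W m⁻²)(21.1×10⁻⁴ m²)(4092 s) = 1675 J.
Photons incident: 1675 / 5.413×10⁻¹⁹ = 3.094×10²¹, i.e. 3.094×10²¹/6.022×10²³ = 0.005138 mol.
Photons absorbed: 0.538 × 0.005138 = 0.002764 mol.
Product: Φ × n_abs = 0.32 × 0.002764 = 8.845×10⁻⁴ mol.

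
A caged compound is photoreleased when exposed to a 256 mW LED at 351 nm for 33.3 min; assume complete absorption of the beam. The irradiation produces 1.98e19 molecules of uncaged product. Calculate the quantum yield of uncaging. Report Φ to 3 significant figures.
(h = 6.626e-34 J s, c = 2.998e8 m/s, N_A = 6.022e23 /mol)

Φ = 0.0219

Product: 1.98e19 / 6.022e23 = 3.288e-5 mol.
Photon energy at 351 nm: hc/λ = (6.626e-34)(2.998e8)/(351e-9) = 5.659e-19 J.
Energy delivered: (256 mW)(1998 s) = 511.5 J.
Photons incident: 511.5 / 5.659e-19 = 9.039e20, i.e. 9.039e20/6.022e23 = 0.001501 mol.
Φ = 3.288e-5 mol / 0.001501 mol photons = 0.0219.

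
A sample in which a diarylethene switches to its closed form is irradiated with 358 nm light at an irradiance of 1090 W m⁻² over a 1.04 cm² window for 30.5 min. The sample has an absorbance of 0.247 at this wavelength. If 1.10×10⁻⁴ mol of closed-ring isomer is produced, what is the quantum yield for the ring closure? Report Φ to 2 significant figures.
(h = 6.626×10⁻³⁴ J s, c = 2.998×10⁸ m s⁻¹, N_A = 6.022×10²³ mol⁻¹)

Photon energy at 358 nm: hc/λ = (6.626×10⁻³⁴)(2.998×10⁸)/(358×10⁻⁹) = 5.549×10⁻¹⁹ J.
Energy delivered: (1090 W m⁻²)(1.04×10⁻⁴ m²)(1830 s) = 207.4 J.
Photons incident: 207.4 / 5.549×10⁻¹⁹ = 3.738×10²⁰, i.e. 3.738×10²⁰/6.022×10²³ = 6.207×10⁻⁴ mol.
Fraction absorbed: 1 − 10^(−0.247) = 0.4338.
Photons absorbed: 0.4338 × 6.207×10⁻⁴ = 2.693×10⁻⁴ mol.
Φ = 1.10×10⁻⁴ mol / 2.693×10⁻⁴ mol photons = 0.41.

Φ = 0.41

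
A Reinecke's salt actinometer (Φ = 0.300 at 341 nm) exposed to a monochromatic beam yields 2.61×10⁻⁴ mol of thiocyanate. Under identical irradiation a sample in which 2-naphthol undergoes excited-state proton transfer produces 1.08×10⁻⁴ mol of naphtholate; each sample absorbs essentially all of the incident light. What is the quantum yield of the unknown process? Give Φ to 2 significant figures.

Photons absorbed by the actinometer: 2.61×10⁻⁴ / 0.300 = 8.700×10⁻⁴ mol.
Φ(unknown) = 1.08×10⁻⁴ / 8.700×10⁻⁴ = 0.12.

Φ = 0.12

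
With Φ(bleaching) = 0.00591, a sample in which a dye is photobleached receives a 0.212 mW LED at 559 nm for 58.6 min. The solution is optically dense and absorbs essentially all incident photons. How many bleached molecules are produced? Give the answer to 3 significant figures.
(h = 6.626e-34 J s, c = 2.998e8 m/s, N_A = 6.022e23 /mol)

1.24e16 bleached molecules

Photon energy at 559 nm: hc/λ = (6.626e-34)(2.998e8)/(559e-9) = 3.554e-19 J.
Energy delivered: (0.212 mW)(3516 s) = 0.7454 J.
Photons incident: 0.7454 / 3.554e-19 = 2.097e18, i.e. 2.097e18/6.022e23 = 3.482e-6 mol.
Product: Φ × n_abs = 0.00591 × 3.482e-6 = 2.058e-8 mol.
As a count: 2.058e-8 × 6.022e23 = 1.24e16.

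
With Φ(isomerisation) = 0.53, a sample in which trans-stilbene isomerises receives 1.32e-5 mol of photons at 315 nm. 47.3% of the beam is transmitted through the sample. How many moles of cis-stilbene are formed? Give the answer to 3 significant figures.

Fraction absorbed: 1 − 47.3/100 = 0.5270.
Photons absorbed: 0.5270 × 1.32e-5 = 6.956e-6 mol.
Product: Φ × n_abs = 0.53 × 6.956e-6 = 3.687e-6 mol.

3.69e-6 mol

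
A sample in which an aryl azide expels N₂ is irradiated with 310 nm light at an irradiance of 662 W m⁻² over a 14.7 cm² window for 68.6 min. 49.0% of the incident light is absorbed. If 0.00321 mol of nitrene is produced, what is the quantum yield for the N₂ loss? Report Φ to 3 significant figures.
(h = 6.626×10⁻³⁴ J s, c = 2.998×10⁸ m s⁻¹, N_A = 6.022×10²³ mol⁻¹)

Photon energy at 310 nm: hc/λ = (6.626×10⁻³⁴)(2.998×10⁸)/(310×10⁻⁹) = 6.408×10⁻¹⁹ J.
Energy delivered: (662 W m⁻²)(14.7×10⁻⁴ m²)(4116 s) = 4005 J.
Photons incident: 4005 / 6.408×10⁻¹⁹ = 6.250×10²¹, i.e. 6.250×10²¹/6.022×10²³ = 0.01038 mol.
Photons absorbed: 0.490 × 0.01038 = 0.005086 mol.
Φ = 0.00321 mol / 0.005086 mol photons = 0.631.

Φ = 0.631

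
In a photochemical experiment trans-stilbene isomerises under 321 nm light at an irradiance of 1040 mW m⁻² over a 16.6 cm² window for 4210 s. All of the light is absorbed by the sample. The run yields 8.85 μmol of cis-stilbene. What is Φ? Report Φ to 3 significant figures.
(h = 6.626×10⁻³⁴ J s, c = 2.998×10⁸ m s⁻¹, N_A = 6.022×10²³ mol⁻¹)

Product: 8.85 μmol = 8.85×10⁻⁶ mol.
Photon energy at 321 nm: hc/λ = (6.626×10⁻³⁴)(2.998×10⁸)/(321×10⁻⁹) = 6.188×10⁻¹⁹ J.
Energy delivered: (1040 mW m⁻²)(16.6×10⁻⁴ m²)(4210 s) = 7.268 J.
Photons incident: 7.268 / 6.188×10⁻¹⁹ = 1.175×10¹⁹, i.e. 1.175×10¹⁹/6.022×10²³ = 1.951×10⁻⁵ mol.
Φ = 8.85×10⁻⁶ mol / 1.951×10⁻⁵ mol photons = 0.454.

Φ = 0.454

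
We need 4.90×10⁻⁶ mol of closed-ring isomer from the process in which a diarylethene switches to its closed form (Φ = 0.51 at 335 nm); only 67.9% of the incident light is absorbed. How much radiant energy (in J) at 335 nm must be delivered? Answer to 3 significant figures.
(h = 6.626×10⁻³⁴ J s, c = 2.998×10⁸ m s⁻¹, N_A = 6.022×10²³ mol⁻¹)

Photons that must be absorbed: 4.90×10⁻⁶ / 0.51 = 9.608×10⁻⁶ mol.
Incident photons needed: 9.608×10⁻⁶ / 0.679 = 1.415×10⁻⁵ mol.
Photon energy: hc/λ = 5.930×10⁻¹⁹ J; per mole, 3.571×10⁵ J mol⁻¹.
Energy required: 1.415×10⁻⁵ × 3.571×10⁵ = 5.05 J.

5.05 J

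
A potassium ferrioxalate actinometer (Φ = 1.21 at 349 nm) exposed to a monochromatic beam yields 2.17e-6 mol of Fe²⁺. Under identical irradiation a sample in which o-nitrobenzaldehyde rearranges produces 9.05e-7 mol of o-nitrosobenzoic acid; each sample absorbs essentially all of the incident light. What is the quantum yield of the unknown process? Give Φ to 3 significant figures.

Φ = 0.505

Photons absorbed by the actinometer: 2.17e-6 / 1.21 = 1.793e-6 mol.
Φ(unknown) = 9.05e-7 / 1.793e-6 = 0.505.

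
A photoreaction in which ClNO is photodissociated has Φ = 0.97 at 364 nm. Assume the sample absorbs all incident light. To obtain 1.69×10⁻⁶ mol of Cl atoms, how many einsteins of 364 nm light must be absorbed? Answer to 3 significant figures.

Photons that must be absorbed: 1.69×10⁻⁶ / 0.97 = 1.742×10⁻⁶ mol.

1.74×10⁻⁶ einstein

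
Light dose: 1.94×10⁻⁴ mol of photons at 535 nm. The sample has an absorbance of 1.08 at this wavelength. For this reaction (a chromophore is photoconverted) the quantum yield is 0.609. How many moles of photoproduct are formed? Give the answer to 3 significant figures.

1.08×10⁻⁴ mol

Fraction absorbed: 1 − 10^(−1.08) = 0.9168.
Photons absorbed: 0.9168 × 1.94×10⁻⁴ = 1.779×10⁻⁴ mol.
Product: Φ × n_abs = 0.609 × 1.779×10⁻⁴ = 1.083×10⁻⁴ mol.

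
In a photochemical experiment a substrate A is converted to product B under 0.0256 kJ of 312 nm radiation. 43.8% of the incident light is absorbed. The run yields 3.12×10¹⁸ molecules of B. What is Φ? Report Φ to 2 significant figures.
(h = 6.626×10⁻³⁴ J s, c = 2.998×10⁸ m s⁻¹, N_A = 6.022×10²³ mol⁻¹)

Product: 3.12×10¹⁸ / 6.022×10²³ = 5.181×10⁻⁶ mol.
Photon energy at 312 nm: hc/λ = (6.626×10⁻³⁴)(2.998×10⁸)/(312×10⁻⁹) = 6.367×10⁻¹⁹ J.
Incident energy: 0.0256 kJ = 25.6 J.
Photons incident: 25.6 / 6.367×10⁻¹⁹ = 4.021×10¹⁹, i.e. 4.021×10¹⁹/6.022×10²³ = 6.677×10⁻⁵ mol.
Photons absorbed: 0.438 × 6.677×10⁻⁵ = 2.925×10⁻⁵ mol.
Φ = 5.181×10⁻⁶ mol / 2.925×10⁻⁵ mol photons = 0.18.

Φ = 0.18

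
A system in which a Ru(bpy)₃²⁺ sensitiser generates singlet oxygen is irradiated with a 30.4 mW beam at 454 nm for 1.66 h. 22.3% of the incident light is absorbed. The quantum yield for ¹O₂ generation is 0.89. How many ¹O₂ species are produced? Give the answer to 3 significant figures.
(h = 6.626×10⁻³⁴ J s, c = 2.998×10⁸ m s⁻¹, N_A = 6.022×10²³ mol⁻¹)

Photon energy at 454 nm: hc/λ = (6.626×10⁻³⁴)(2.998×10⁸)/(454×10⁻⁹) = 4.375×10⁻¹⁹ J.
Energy delivered: (30.4 mW)(5976 s) = 181.7 J.
Photons incident: 181.7 / 4.375×10⁻¹⁹ = 4.153×10²⁰, i.e. 4.153×10²⁰/6.022×10²³ = 6.896×10⁻⁴ mol.
Photons absorbed: 0.223 × 6.896×10⁻⁴ = 1.538×10⁻⁴ mol.
Product: Φ × n_abs = 0.89 × 1.538×10⁻⁴ = 1.369×10⁻⁴ mol.
As a count: 1.369×10⁻⁴ × 6.022×10²³ = 8.24×10¹⁹.

8.24×10¹⁹ species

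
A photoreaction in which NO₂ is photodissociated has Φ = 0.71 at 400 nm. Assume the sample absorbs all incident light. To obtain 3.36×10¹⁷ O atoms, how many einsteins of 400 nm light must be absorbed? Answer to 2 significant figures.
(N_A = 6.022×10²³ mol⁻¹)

7.9×10⁻⁷ einstein

Product: 3.36×10¹⁷ / 6.022×10²³ = 5.580×10⁻⁷ mol.
Photons that must be absorbed: 5.580×10⁻⁷ / 0.71 = 7.859×10⁻⁷ mol.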